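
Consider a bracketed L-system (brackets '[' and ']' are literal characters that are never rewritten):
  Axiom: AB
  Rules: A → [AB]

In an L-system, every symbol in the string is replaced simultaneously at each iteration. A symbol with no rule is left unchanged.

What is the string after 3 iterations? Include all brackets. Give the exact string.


Step 0: AB
Step 1: [AB]B
Step 2: [[AB]B]B
Step 3: [[[AB]B]B]B

Answer: [[[AB]B]B]B


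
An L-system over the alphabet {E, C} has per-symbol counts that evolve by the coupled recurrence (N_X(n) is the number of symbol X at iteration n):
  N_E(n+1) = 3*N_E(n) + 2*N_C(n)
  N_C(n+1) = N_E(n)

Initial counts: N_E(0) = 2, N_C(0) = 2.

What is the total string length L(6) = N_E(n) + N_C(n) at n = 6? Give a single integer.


Answer: 7052

Derivation:
Step 0: N_E=2, N_C=2, L=4
Step 1: N_E=10, N_C=2, L=12
Step 2: N_E=34, N_C=10, L=44
Step 3: N_E=122, N_C=34, L=156
Step 4: N_E=434, N_C=122, L=556
Step 5: N_E=1546, N_C=434, L=1980
Step 6: N_E=5506, N_C=1546, L=7052


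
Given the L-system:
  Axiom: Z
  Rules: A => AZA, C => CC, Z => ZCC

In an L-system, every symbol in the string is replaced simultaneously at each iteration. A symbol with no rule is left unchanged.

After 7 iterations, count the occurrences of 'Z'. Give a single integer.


Answer: 1

Derivation:
Step 0: Z  (1 'Z')
Step 1: ZCC  (1 'Z')
Step 2: ZCCCCCC  (1 'Z')
Step 3: ZCCCCCCCCCCCCCC  (1 'Z')
Step 4: ZCCCCCCCCCCCCCCCCCCCCCCCCCCCCCC  (1 'Z')
Step 5: ZCCCCCCCCCCCCCCCCCCCCCCCCCCCCCCCCCCCCCCCCCCCCCCCCCCCCCCCCCCCCCC  (1 'Z')
Step 6: ZCCCCCCCCCCCCCCCCCCCCCCCCCCCCCCCCCCCCCCCCCCCCCCCCCCCCCCCCCCCCCCCCCCCCCCCCCCCCCCCCCCCCCCCCCCCCCCCCCCCCCCCCCCCCCCCCCCCCCCCCCCCCCC  (1 'Z')
Step 7: ZCCCCCCCCCCCCCCCCCCCCCCCCCCCCCCCCCCCCCCCCCCCCCCCCCCCCCCCCCCCCCCCCCCCCCCCCCCCCCCCCCCCCCCCCCCCCCCCCCCCCCCCCCCCCCCCCCCCCCCCCCCCCCCCCCCCCCCCCCCCCCCCCCCCCCCCCCCCCCCCCCCCCCCCCCCCCCCCCCCCCCCCCCCCCCCCCCCCCCCCCCCCCCCCCCCCCCCCCCCCCCCCCCCCCCCCCCCCCCCCCCCCCCCCCCCCCCC  (1 'Z')


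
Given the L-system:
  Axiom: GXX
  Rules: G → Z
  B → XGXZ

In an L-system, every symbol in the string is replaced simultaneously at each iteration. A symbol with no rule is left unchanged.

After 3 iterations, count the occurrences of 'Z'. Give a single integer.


Answer: 1

Derivation:
Step 0: GXX  (0 'Z')
Step 1: ZXX  (1 'Z')
Step 2: ZXX  (1 'Z')
Step 3: ZXX  (1 'Z')


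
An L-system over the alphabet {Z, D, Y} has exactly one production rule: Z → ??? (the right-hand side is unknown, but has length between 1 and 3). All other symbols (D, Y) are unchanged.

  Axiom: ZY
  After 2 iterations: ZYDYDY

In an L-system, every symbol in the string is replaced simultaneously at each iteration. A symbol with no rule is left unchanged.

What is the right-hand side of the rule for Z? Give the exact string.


Trying Z → ZYD:
  Step 0: ZY
  Step 1: ZYDY
  Step 2: ZYDYDY
Matches the given result.

Answer: ZYD


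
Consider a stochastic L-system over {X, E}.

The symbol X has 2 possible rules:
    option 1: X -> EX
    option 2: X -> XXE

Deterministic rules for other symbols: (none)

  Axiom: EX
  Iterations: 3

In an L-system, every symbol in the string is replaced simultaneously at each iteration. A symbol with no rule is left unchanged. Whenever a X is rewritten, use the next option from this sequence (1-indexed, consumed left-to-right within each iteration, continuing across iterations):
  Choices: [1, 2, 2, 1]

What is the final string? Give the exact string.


Answer: EEXXEEXE

Derivation:
Step 0: EX
Step 1: EEX  (used choices [1])
Step 2: EEXXE  (used choices [2])
Step 3: EEXXEEXE  (used choices [2, 1])


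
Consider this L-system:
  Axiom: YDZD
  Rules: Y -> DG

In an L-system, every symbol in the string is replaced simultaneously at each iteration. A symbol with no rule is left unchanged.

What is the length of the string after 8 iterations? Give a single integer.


Step 0: length = 4
Step 1: length = 5
Step 2: length = 5
Step 3: length = 5
Step 4: length = 5
Step 5: length = 5
Step 6: length = 5
Step 7: length = 5
Step 8: length = 5

Answer: 5


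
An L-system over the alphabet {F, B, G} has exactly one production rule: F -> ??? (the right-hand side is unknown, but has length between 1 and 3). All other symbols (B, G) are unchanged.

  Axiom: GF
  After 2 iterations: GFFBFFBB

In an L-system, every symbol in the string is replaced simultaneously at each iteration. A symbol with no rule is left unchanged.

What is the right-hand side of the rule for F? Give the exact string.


Answer: FFB

Derivation:
Trying F -> FFB:
  Step 0: GF
  Step 1: GFFB
  Step 2: GFFBFFBB
Matches the given result.


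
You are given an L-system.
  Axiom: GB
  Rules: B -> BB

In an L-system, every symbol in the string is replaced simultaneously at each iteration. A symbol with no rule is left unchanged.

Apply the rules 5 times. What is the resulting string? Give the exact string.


Step 0: GB
Step 1: GBB
Step 2: GBBBB
Step 3: GBBBBBBBB
Step 4: GBBBBBBBBBBBBBBBB
Step 5: GBBBBBBBBBBBBBBBBBBBBBBBBBBBBBBBB

Answer: GBBBBBBBBBBBBBBBBBBBBBBBBBBBBBBBB


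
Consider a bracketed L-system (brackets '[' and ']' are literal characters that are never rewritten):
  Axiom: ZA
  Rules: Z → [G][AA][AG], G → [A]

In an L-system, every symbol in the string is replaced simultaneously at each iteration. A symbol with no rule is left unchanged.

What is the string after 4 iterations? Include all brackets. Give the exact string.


Answer: [[A]][AA][A[A]]A

Derivation:
Step 0: ZA
Step 1: [G][AA][AG]A
Step 2: [[A]][AA][A[A]]A
Step 3: [[A]][AA][A[A]]A
Step 4: [[A]][AA][A[A]]A


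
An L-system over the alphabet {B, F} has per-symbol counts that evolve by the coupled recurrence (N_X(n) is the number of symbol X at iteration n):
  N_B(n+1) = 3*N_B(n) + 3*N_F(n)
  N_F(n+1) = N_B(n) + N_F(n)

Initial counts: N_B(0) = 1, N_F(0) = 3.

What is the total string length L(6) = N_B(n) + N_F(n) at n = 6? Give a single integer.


Step 0: N_B=1, N_F=3, L=4
Step 1: N_B=12, N_F=4, L=16
Step 2: N_B=48, N_F=16, L=64
Step 3: N_B=192, N_F=64, L=256
Step 4: N_B=768, N_F=256, L=1024
Step 5: N_B=3072, N_F=1024, L=4096
Step 6: N_B=12288, N_F=4096, L=16384

Answer: 16384


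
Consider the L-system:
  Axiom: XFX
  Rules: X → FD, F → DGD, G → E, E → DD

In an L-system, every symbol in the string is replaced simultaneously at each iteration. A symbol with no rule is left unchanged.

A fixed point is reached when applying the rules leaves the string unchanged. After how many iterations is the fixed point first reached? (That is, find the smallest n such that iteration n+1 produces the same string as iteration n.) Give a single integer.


Answer: 4

Derivation:
Step 0: XFX
Step 1: FDDGDFD
Step 2: DGDDDEDDGDD
Step 3: DEDDDDDDDEDD
Step 4: DDDDDDDDDDDDDD
Step 5: DDDDDDDDDDDDDD  (unchanged — fixed point at step 4)


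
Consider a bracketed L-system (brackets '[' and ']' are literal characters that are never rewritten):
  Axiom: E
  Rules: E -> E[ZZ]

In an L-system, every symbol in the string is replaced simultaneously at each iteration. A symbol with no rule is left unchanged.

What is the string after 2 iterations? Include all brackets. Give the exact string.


Answer: E[ZZ][ZZ]

Derivation:
Step 0: E
Step 1: E[ZZ]
Step 2: E[ZZ][ZZ]


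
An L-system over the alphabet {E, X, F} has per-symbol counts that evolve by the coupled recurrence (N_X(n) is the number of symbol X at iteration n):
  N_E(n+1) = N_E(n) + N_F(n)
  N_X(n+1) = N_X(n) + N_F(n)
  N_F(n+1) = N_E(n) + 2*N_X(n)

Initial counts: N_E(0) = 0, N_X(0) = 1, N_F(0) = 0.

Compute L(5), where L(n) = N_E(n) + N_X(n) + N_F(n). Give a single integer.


Step 0: N_E=0, N_X=1, N_F=0, L=1
Step 1: N_E=0, N_X=1, N_F=2, L=3
Step 2: N_E=2, N_X=3, N_F=2, L=7
Step 3: N_E=4, N_X=5, N_F=8, L=17
Step 4: N_E=12, N_X=13, N_F=14, L=39
Step 5: N_E=26, N_X=27, N_F=38, L=91

Answer: 91


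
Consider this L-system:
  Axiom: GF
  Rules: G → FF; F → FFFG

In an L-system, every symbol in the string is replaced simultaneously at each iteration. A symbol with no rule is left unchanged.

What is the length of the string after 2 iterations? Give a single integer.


Step 0: length = 2
Step 1: length = 6
Step 2: length = 22

Answer: 22


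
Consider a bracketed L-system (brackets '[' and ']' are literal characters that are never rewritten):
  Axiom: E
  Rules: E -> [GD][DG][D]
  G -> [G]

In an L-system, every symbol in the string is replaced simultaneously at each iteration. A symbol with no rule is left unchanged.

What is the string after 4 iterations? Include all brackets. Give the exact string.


Answer: [[[[G]]]D][D[[[G]]]][D]

Derivation:
Step 0: E
Step 1: [GD][DG][D]
Step 2: [[G]D][D[G]][D]
Step 3: [[[G]]D][D[[G]]][D]
Step 4: [[[[G]]]D][D[[[G]]]][D]


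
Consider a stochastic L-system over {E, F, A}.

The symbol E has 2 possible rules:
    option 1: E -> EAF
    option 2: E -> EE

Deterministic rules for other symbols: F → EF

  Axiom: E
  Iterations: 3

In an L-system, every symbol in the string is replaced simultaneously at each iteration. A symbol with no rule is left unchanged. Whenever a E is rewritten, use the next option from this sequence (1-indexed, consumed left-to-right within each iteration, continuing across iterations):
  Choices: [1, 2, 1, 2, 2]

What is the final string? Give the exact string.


Answer: EAFEEAEEEF

Derivation:
Step 0: E
Step 1: EAF  (used choices [1])
Step 2: EEAEF  (used choices [2])
Step 3: EAFEEAEEEF  (used choices [1, 2, 2])


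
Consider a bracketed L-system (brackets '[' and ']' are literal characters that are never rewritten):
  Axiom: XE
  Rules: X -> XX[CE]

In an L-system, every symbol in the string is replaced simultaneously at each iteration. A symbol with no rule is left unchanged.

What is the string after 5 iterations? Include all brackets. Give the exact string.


Step 0: XE
Step 1: XX[CE]E
Step 2: XX[CE]XX[CE][CE]E
Step 3: XX[CE]XX[CE][CE]XX[CE]XX[CE][CE][CE]E
Step 4: XX[CE]XX[CE][CE]XX[CE]XX[CE][CE][CE]XX[CE]XX[CE][CE]XX[CE]XX[CE][CE][CE][CE]E
Step 5: XX[CE]XX[CE][CE]XX[CE]XX[CE][CE][CE]XX[CE]XX[CE][CE]XX[CE]XX[CE][CE][CE][CE]XX[CE]XX[CE][CE]XX[CE]XX[CE][CE][CE]XX[CE]XX[CE][CE]XX[CE]XX[CE][CE][CE][CE][CE]E

Answer: XX[CE]XX[CE][CE]XX[CE]XX[CE][CE][CE]XX[CE]XX[CE][CE]XX[CE]XX[CE][CE][CE][CE]XX[CE]XX[CE][CE]XX[CE]XX[CE][CE][CE]XX[CE]XX[CE][CE]XX[CE]XX[CE][CE][CE][CE][CE]E


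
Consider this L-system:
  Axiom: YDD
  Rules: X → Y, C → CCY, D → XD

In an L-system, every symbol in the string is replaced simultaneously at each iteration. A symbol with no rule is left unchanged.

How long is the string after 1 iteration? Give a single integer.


Answer: 5

Derivation:
Step 0: length = 3
Step 1: length = 5


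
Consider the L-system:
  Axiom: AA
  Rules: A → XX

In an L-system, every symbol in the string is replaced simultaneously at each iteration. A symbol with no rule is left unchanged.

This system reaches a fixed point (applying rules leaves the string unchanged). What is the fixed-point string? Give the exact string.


Step 0: AA
Step 1: XXXX
Step 2: XXXX  (unchanged — fixed point at step 1)

Answer: XXXX


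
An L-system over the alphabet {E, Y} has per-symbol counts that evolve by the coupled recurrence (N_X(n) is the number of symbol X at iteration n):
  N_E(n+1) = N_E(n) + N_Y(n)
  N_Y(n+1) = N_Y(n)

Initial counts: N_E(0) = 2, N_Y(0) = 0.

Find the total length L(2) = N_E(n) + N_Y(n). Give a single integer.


Step 0: N_E=2, N_Y=0, L=2
Step 1: N_E=2, N_Y=0, L=2
Step 2: N_E=2, N_Y=0, L=2

Answer: 2


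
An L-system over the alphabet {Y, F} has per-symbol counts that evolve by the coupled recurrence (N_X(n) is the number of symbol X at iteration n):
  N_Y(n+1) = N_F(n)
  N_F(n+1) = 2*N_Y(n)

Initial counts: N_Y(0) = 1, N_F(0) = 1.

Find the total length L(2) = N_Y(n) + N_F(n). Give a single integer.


Answer: 4

Derivation:
Step 0: N_Y=1, N_F=1, L=2
Step 1: N_Y=1, N_F=2, L=3
Step 2: N_Y=2, N_F=2, L=4


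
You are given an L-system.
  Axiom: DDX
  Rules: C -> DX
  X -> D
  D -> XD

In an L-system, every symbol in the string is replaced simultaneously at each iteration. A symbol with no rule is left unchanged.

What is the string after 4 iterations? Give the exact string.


Step 0: DDX
Step 1: XDXDD
Step 2: DXDDXDXD
Step 3: XDDXDXDDXDDXD
Step 4: DXDXDDXDDXDXDDXDXDDXD

Answer: DXDXDDXDDXDXDDXDXDDXD


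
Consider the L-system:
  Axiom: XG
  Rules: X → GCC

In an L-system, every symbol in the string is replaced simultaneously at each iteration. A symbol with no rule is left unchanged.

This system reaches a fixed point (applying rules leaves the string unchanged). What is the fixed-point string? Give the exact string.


Answer: GCCG

Derivation:
Step 0: XG
Step 1: GCCG
Step 2: GCCG  (unchanged — fixed point at step 1)


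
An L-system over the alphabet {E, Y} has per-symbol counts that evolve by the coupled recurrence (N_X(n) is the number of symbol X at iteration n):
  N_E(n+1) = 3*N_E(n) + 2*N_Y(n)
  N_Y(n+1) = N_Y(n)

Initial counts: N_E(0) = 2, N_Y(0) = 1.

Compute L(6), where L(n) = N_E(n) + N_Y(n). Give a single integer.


Answer: 2187

Derivation:
Step 0: N_E=2, N_Y=1, L=3
Step 1: N_E=8, N_Y=1, L=9
Step 2: N_E=26, N_Y=1, L=27
Step 3: N_E=80, N_Y=1, L=81
Step 4: N_E=242, N_Y=1, L=243
Step 5: N_E=728, N_Y=1, L=729
Step 6: N_E=2186, N_Y=1, L=2187


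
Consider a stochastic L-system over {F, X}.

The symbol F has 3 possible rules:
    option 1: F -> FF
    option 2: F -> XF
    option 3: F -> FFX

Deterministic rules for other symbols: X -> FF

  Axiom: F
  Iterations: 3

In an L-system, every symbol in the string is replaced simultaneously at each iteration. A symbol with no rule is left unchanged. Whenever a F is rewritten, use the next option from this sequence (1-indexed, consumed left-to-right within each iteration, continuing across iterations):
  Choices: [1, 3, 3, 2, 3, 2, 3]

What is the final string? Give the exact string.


Answer: XFFFXFFXFFFXFF

Derivation:
Step 0: F
Step 1: FF  (used choices [1])
Step 2: FFXFFX  (used choices [3, 3])
Step 3: XFFFXFFXFFFXFF  (used choices [2, 3, 2, 3])


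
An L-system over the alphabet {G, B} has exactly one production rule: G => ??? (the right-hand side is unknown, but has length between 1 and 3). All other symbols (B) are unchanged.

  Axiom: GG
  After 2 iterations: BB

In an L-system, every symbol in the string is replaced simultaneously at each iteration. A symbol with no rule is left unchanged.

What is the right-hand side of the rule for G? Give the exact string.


Answer: B

Derivation:
Trying G => B:
  Step 0: GG
  Step 1: BB
  Step 2: BB
Matches the given result.


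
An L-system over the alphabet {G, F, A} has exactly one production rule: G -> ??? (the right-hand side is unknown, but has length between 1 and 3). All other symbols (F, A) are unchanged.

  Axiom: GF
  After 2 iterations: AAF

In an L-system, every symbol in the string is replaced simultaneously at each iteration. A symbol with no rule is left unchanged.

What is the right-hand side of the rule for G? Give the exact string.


Trying G -> AA:
  Step 0: GF
  Step 1: AAF
  Step 2: AAF
Matches the given result.

Answer: AA


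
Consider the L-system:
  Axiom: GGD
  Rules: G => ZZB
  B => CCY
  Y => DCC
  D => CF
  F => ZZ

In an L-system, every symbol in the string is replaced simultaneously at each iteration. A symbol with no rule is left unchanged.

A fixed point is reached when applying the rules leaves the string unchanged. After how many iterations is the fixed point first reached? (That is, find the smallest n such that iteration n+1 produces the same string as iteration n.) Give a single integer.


Answer: 5

Derivation:
Step 0: GGD
Step 1: ZZBZZBCF
Step 2: ZZCCYZZCCYCZZ
Step 3: ZZCCDCCZZCCDCCCZZ
Step 4: ZZCCCFCCZZCCCFCCCZZ
Step 5: ZZCCCZZCCZZCCCZZCCCZZ
Step 6: ZZCCCZZCCZZCCCZZCCCZZ  (unchanged — fixed point at step 5)


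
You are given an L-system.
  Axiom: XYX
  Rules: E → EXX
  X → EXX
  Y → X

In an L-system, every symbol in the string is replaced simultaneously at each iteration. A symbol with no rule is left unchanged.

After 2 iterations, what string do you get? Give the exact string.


Answer: EXXEXXEXXEXXEXXEXXEXX

Derivation:
Step 0: XYX
Step 1: EXXXEXX
Step 2: EXXEXXEXXEXXEXXEXXEXX


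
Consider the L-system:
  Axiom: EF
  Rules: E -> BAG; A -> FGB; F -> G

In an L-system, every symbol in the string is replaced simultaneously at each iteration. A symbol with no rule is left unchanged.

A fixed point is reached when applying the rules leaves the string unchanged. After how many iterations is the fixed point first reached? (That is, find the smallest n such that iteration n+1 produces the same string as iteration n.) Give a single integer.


Step 0: EF
Step 1: BAGG
Step 2: BFGBGG
Step 3: BGGBGG
Step 4: BGGBGG  (unchanged — fixed point at step 3)

Answer: 3


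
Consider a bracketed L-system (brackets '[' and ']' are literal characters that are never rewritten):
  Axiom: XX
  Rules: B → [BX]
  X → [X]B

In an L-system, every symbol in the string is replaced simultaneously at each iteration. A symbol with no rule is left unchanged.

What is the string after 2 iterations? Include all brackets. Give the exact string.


Answer: [[X]B][BX][[X]B][BX]

Derivation:
Step 0: XX
Step 1: [X]B[X]B
Step 2: [[X]B][BX][[X]B][BX]


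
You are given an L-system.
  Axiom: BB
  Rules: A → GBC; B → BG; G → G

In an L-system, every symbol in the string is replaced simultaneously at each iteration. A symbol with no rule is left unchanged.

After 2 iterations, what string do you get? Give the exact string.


Step 0: BB
Step 1: BGBG
Step 2: BGGBGG

Answer: BGGBGG


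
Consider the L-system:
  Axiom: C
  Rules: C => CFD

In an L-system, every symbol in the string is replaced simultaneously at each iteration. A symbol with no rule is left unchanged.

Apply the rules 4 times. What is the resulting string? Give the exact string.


Answer: CFDFDFDFD

Derivation:
Step 0: C
Step 1: CFD
Step 2: CFDFD
Step 3: CFDFDFD
Step 4: CFDFDFDFD


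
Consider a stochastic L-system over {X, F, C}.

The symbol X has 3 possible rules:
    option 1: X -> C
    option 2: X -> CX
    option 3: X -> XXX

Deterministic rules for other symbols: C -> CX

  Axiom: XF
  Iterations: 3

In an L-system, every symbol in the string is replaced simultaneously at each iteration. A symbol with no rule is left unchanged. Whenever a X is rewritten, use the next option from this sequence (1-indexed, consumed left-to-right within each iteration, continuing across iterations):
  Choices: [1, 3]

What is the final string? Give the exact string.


Answer: CXXXXF

Derivation:
Step 0: XF
Step 1: CF  (used choices [1])
Step 2: CXF  (used choices [])
Step 3: CXXXXF  (used choices [3])


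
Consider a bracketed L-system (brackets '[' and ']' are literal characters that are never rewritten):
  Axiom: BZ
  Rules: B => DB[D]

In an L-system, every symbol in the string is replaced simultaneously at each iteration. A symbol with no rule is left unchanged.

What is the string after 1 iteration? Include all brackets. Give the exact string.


Step 0: BZ
Step 1: DB[D]Z

Answer: DB[D]Z


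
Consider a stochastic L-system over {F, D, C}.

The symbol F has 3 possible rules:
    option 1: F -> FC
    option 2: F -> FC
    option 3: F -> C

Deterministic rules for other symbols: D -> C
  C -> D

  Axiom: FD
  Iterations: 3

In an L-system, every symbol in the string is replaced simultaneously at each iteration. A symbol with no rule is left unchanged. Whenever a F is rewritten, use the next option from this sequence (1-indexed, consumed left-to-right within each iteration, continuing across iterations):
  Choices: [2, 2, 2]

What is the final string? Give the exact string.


Answer: FCDCC

Derivation:
Step 0: FD
Step 1: FCC  (used choices [2])
Step 2: FCDD  (used choices [2])
Step 3: FCDCC  (used choices [2])


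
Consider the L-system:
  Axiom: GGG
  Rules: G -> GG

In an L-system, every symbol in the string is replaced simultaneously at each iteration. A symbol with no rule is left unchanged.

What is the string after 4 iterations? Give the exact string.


Answer: GGGGGGGGGGGGGGGGGGGGGGGGGGGGGGGGGGGGGGGGGGGGGGGG

Derivation:
Step 0: GGG
Step 1: GGGGGG
Step 2: GGGGGGGGGGGG
Step 3: GGGGGGGGGGGGGGGGGGGGGGGG
Step 4: GGGGGGGGGGGGGGGGGGGGGGGGGGGGGGGGGGGGGGGGGGGGGGGG


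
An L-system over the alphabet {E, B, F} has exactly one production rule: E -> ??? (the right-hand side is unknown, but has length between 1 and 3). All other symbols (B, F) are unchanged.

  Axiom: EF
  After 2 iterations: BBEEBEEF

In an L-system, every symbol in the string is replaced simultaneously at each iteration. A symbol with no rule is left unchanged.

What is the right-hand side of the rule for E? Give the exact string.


Answer: BEE

Derivation:
Trying E -> BEE:
  Step 0: EF
  Step 1: BEEF
  Step 2: BBEEBEEF
Matches the given result.


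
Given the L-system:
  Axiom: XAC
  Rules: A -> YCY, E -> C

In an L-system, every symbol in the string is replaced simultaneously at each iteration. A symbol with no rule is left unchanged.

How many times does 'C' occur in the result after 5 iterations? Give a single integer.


Answer: 2

Derivation:
Step 0: XAC  (1 'C')
Step 1: XYCYC  (2 'C')
Step 2: XYCYC  (2 'C')
Step 3: XYCYC  (2 'C')
Step 4: XYCYC  (2 'C')
Step 5: XYCYC  (2 'C')


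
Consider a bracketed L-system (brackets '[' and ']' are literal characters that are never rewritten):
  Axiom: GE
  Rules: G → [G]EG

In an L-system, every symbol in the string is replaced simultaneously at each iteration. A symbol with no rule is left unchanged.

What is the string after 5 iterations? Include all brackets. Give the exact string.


Step 0: GE
Step 1: [G]EGE
Step 2: [[G]EG]E[G]EGE
Step 3: [[[G]EG]E[G]EG]E[[G]EG]E[G]EGE
Step 4: [[[[G]EG]E[G]EG]E[[G]EG]E[G]EG]E[[[G]EG]E[G]EG]E[[G]EG]E[G]EGE
Step 5: [[[[[G]EG]E[G]EG]E[[G]EG]E[G]EG]E[[[G]EG]E[G]EG]E[[G]EG]E[G]EG]E[[[[G]EG]E[G]EG]E[[G]EG]E[G]EG]E[[[G]EG]E[G]EG]E[[G]EG]E[G]EGE

Answer: [[[[[G]EG]E[G]EG]E[[G]EG]E[G]EG]E[[[G]EG]E[G]EG]E[[G]EG]E[G]EG]E[[[[G]EG]E[G]EG]E[[G]EG]E[G]EG]E[[[G]EG]E[G]EG]E[[G]EG]E[G]EGE


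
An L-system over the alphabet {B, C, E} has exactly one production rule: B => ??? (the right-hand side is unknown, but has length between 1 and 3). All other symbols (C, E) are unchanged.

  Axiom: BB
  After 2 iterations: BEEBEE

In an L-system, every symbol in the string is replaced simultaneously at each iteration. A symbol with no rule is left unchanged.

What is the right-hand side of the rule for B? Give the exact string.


Trying B => BE:
  Step 0: BB
  Step 1: BEBE
  Step 2: BEEBEE
Matches the given result.

Answer: BE


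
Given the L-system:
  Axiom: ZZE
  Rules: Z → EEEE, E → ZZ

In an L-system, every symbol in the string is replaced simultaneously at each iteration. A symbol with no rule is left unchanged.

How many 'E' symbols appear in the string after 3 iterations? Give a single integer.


Step 0: ZZE  (1 'E')
Step 1: EEEEEEEEZZ  (8 'E')
Step 2: ZZZZZZZZZZZZZZZZEEEEEEEE  (8 'E')
Step 3: EEEEEEEEEEEEEEEEEEEEEEEEEEEEEEEEEEEEEEEEEEEEEEEEEEEEEEEEEEEEEEEEZZZZZZZZZZZZZZZZ  (64 'E')

Answer: 64


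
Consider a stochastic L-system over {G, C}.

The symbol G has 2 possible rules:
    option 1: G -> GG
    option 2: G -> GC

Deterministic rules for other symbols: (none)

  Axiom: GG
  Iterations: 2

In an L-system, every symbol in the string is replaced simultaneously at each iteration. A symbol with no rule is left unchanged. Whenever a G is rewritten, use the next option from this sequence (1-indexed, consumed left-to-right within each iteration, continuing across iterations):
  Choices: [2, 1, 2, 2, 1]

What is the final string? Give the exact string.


Step 0: GG
Step 1: GCGG  (used choices [2, 1])
Step 2: GCCGCGG  (used choices [2, 2, 1])

Answer: GCCGCGG


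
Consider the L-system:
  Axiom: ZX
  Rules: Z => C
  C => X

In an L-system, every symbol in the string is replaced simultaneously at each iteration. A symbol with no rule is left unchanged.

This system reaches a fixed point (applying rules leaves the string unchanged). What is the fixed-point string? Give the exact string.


Step 0: ZX
Step 1: CX
Step 2: XX
Step 3: XX  (unchanged — fixed point at step 2)

Answer: XX


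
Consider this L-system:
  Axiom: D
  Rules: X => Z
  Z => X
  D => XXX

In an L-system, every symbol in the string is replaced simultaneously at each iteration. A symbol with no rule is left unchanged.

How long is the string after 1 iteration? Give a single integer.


Step 0: length = 1
Step 1: length = 3

Answer: 3


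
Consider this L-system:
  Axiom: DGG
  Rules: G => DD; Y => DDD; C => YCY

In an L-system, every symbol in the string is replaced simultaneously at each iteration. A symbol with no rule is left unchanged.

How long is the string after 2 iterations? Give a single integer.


Answer: 5

Derivation:
Step 0: length = 3
Step 1: length = 5
Step 2: length = 5


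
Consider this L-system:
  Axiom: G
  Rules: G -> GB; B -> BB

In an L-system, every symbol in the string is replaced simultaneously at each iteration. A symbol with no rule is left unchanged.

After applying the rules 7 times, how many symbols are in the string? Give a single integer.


Answer: 128

Derivation:
Step 0: length = 1
Step 1: length = 2
Step 2: length = 4
Step 3: length = 8
Step 4: length = 16
Step 5: length = 32
Step 6: length = 64
Step 7: length = 128


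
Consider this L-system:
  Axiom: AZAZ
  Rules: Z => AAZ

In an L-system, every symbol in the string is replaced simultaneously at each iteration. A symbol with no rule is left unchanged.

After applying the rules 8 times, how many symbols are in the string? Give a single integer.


Answer: 36

Derivation:
Step 0: length = 4
Step 1: length = 8
Step 2: length = 12
Step 3: length = 16
Step 4: length = 20
Step 5: length = 24
Step 6: length = 28
Step 7: length = 32
Step 8: length = 36


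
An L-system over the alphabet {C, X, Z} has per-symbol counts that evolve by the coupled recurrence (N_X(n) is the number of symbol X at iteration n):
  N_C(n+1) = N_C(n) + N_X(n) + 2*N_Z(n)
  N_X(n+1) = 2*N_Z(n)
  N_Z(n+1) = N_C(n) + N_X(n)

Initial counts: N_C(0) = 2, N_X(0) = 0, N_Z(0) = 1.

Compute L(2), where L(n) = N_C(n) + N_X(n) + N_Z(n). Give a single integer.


Answer: 20

Derivation:
Step 0: N_C=2, N_X=0, N_Z=1, L=3
Step 1: N_C=4, N_X=2, N_Z=2, L=8
Step 2: N_C=10, N_X=4, N_Z=6, L=20


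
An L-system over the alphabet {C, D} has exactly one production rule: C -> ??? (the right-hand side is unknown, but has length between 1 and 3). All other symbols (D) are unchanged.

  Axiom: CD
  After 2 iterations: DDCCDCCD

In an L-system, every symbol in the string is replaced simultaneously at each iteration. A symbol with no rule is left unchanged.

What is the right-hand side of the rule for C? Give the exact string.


Answer: DCC

Derivation:
Trying C -> DCC:
  Step 0: CD
  Step 1: DCCD
  Step 2: DDCCDCCD
Matches the given result.


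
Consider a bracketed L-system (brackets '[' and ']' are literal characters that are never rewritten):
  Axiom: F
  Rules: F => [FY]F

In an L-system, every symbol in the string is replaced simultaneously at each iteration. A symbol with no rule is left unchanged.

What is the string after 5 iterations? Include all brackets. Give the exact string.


Answer: [[[[[FY]FY][FY]FY][[FY]FY][FY]FY][[[FY]FY][FY]FY][[FY]FY][FY]FY][[[[FY]FY][FY]FY][[FY]FY][FY]FY][[[FY]FY][FY]FY][[FY]FY][FY]F

Derivation:
Step 0: F
Step 1: [FY]F
Step 2: [[FY]FY][FY]F
Step 3: [[[FY]FY][FY]FY][[FY]FY][FY]F
Step 4: [[[[FY]FY][FY]FY][[FY]FY][FY]FY][[[FY]FY][FY]FY][[FY]FY][FY]F
Step 5: [[[[[FY]FY][FY]FY][[FY]FY][FY]FY][[[FY]FY][FY]FY][[FY]FY][FY]FY][[[[FY]FY][FY]FY][[FY]FY][FY]FY][[[FY]FY][FY]FY][[FY]FY][FY]F


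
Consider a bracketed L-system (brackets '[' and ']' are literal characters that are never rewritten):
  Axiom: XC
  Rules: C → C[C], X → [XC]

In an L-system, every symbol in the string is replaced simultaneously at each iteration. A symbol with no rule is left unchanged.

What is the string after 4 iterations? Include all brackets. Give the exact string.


Step 0: XC
Step 1: [XC]C[C]
Step 2: [[XC]C[C]]C[C][C[C]]
Step 3: [[[XC]C[C]]C[C][C[C]]]C[C][C[C]][C[C][C[C]]]
Step 4: [[[[XC]C[C]]C[C][C[C]]]C[C][C[C]][C[C][C[C]]]]C[C][C[C]][C[C][C[C]]][C[C][C[C]][C[C][C[C]]]]

Answer: [[[[XC]C[C]]C[C][C[C]]]C[C][C[C]][C[C][C[C]]]]C[C][C[C]][C[C][C[C]]][C[C][C[C]][C[C][C[C]]]]


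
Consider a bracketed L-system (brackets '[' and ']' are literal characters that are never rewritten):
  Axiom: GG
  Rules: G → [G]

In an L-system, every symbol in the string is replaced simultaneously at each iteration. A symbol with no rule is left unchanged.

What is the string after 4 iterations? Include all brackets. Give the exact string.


Answer: [[[[G]]]][[[[G]]]]

Derivation:
Step 0: GG
Step 1: [G][G]
Step 2: [[G]][[G]]
Step 3: [[[G]]][[[G]]]
Step 4: [[[[G]]]][[[[G]]]]


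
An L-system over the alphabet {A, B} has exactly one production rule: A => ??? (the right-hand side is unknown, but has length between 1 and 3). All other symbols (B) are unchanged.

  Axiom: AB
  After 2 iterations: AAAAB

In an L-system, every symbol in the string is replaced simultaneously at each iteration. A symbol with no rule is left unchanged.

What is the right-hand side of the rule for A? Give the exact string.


Trying A => AA:
  Step 0: AB
  Step 1: AAB
  Step 2: AAAAB
Matches the given result.

Answer: AA


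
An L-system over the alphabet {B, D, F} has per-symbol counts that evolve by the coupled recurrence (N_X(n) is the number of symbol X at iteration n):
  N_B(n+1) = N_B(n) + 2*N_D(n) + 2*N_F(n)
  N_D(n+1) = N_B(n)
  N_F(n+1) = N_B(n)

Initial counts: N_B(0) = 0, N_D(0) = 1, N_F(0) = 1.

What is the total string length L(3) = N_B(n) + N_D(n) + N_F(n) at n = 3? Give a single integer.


Step 0: N_B=0, N_D=1, N_F=1, L=2
Step 1: N_B=4, N_D=0, N_F=0, L=4
Step 2: N_B=4, N_D=4, N_F=4, L=12
Step 3: N_B=20, N_D=4, N_F=4, L=28

Answer: 28


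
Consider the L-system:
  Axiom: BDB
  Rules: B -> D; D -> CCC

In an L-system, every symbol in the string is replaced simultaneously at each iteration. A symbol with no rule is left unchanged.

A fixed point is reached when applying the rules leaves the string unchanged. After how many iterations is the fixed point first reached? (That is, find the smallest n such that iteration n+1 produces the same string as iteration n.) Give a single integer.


Step 0: BDB
Step 1: DCCCD
Step 2: CCCCCCCCC
Step 3: CCCCCCCCC  (unchanged — fixed point at step 2)

Answer: 2


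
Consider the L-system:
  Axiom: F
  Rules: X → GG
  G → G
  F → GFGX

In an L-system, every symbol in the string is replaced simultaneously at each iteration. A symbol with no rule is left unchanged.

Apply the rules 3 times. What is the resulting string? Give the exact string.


Answer: GGGFGXGGGGGG

Derivation:
Step 0: F
Step 1: GFGX
Step 2: GGFGXGGG
Step 3: GGGFGXGGGGGG


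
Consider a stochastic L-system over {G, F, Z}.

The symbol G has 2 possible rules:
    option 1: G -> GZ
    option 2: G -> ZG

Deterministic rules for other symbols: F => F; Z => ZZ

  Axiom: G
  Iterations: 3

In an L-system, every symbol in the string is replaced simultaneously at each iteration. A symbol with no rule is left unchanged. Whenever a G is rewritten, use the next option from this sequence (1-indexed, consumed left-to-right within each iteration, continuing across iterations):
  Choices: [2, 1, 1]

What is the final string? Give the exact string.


Step 0: G
Step 1: ZG  (used choices [2])
Step 2: ZZGZ  (used choices [1])
Step 3: ZZZZGZZZ  (used choices [1])

Answer: ZZZZGZZZ


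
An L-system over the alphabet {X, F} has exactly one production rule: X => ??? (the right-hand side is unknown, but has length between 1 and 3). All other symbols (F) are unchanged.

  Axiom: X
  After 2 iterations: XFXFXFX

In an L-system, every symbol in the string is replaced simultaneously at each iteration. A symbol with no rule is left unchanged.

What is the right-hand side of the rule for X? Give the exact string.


Answer: XFX

Derivation:
Trying X => XFX:
  Step 0: X
  Step 1: XFX
  Step 2: XFXFXFX
Matches the given result.


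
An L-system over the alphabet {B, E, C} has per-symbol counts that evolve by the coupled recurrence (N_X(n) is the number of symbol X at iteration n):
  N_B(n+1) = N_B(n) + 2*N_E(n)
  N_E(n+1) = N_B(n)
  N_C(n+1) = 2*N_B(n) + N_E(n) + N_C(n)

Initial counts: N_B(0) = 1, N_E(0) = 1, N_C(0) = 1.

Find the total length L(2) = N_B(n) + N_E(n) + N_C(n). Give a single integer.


Answer: 19

Derivation:
Step 0: N_B=1, N_E=1, N_C=1, L=3
Step 1: N_B=3, N_E=1, N_C=4, L=8
Step 2: N_B=5, N_E=3, N_C=11, L=19


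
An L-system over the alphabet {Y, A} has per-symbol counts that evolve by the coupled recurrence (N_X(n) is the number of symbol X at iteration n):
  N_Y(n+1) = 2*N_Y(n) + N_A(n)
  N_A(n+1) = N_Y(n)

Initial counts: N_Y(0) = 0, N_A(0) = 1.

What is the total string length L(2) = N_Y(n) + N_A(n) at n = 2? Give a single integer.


Answer: 3

Derivation:
Step 0: N_Y=0, N_A=1, L=1
Step 1: N_Y=1, N_A=0, L=1
Step 2: N_Y=2, N_A=1, L=3


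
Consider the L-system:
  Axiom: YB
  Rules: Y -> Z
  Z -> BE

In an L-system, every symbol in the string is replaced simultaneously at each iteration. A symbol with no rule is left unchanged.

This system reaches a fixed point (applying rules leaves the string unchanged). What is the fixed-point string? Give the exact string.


Answer: BEB

Derivation:
Step 0: YB
Step 1: ZB
Step 2: BEB
Step 3: BEB  (unchanged — fixed point at step 2)


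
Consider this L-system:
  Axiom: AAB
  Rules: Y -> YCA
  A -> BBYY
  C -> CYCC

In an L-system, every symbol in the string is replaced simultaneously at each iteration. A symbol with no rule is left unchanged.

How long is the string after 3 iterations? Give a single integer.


Answer: 49

Derivation:
Step 0: length = 3
Step 1: length = 9
Step 2: length = 17
Step 3: length = 49


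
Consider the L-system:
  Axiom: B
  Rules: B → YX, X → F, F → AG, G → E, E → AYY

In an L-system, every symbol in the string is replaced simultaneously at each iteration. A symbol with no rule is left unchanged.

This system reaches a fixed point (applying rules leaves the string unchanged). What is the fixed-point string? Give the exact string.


Step 0: B
Step 1: YX
Step 2: YF
Step 3: YAG
Step 4: YAE
Step 5: YAAYY
Step 6: YAAYY  (unchanged — fixed point at step 5)

Answer: YAAYY


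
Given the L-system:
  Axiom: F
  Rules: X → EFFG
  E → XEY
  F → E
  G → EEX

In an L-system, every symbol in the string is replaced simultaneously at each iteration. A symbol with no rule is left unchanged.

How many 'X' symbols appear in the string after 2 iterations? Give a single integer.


Step 0: F  (0 'X')
Step 1: E  (0 'X')
Step 2: XEY  (1 'X')

Answer: 1


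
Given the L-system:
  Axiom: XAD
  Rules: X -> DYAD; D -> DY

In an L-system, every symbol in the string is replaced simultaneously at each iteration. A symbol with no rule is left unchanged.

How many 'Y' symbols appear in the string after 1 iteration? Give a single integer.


Answer: 2

Derivation:
Step 0: XAD  (0 'Y')
Step 1: DYADADY  (2 'Y')


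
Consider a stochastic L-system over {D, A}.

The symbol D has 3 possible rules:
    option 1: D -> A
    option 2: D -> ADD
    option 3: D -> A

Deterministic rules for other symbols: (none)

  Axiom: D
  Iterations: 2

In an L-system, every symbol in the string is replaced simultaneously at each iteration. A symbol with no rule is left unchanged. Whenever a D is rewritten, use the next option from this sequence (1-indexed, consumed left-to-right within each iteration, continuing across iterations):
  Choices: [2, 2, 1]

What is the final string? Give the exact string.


Answer: AADDA

Derivation:
Step 0: D
Step 1: ADD  (used choices [2])
Step 2: AADDA  (used choices [2, 1])


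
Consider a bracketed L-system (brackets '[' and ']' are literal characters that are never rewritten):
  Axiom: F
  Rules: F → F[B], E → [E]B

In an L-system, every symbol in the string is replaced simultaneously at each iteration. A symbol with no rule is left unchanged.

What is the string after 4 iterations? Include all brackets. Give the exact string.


Answer: F[B][B][B][B]

Derivation:
Step 0: F
Step 1: F[B]
Step 2: F[B][B]
Step 3: F[B][B][B]
Step 4: F[B][B][B][B]


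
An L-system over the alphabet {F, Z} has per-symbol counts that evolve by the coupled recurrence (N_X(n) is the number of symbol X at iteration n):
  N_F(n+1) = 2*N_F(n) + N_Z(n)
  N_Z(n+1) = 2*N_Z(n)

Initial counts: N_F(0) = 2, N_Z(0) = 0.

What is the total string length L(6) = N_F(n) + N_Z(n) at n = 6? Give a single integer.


Step 0: N_F=2, N_Z=0, L=2
Step 1: N_F=4, N_Z=0, L=4
Step 2: N_F=8, N_Z=0, L=8
Step 3: N_F=16, N_Z=0, L=16
Step 4: N_F=32, N_Z=0, L=32
Step 5: N_F=64, N_Z=0, L=64
Step 6: N_F=128, N_Z=0, L=128

Answer: 128


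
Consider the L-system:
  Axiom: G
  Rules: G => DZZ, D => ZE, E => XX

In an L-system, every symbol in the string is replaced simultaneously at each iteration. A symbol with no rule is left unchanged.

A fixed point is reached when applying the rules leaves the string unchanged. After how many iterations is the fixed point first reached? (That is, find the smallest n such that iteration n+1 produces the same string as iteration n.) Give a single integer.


Answer: 3

Derivation:
Step 0: G
Step 1: DZZ
Step 2: ZEZZ
Step 3: ZXXZZ
Step 4: ZXXZZ  (unchanged — fixed point at step 3)


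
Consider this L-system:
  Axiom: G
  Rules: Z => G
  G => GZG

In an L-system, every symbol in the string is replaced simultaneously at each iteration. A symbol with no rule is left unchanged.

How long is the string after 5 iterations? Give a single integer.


Step 0: length = 1
Step 1: length = 3
Step 2: length = 7
Step 3: length = 17
Step 4: length = 41
Step 5: length = 99

Answer: 99


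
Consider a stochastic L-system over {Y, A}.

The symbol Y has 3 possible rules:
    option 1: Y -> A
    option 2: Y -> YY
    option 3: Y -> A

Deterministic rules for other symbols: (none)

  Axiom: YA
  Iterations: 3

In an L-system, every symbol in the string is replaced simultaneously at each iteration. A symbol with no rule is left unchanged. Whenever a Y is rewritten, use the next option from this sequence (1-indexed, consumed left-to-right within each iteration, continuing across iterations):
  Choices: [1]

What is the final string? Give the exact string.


Answer: AA

Derivation:
Step 0: YA
Step 1: AA  (used choices [1])
Step 2: AA  (used choices [])
Step 3: AA  (used choices [])


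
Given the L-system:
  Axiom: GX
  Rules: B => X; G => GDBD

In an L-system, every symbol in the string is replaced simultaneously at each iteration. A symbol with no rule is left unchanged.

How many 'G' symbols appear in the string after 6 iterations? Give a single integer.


Answer: 1

Derivation:
Step 0: GX  (1 'G')
Step 1: GDBDX  (1 'G')
Step 2: GDBDDXDX  (1 'G')
Step 3: GDBDDXDDXDX  (1 'G')
Step 4: GDBDDXDDXDDXDX  (1 'G')
Step 5: GDBDDXDDXDDXDDXDX  (1 'G')
Step 6: GDBDDXDDXDDXDDXDDXDX  (1 'G')


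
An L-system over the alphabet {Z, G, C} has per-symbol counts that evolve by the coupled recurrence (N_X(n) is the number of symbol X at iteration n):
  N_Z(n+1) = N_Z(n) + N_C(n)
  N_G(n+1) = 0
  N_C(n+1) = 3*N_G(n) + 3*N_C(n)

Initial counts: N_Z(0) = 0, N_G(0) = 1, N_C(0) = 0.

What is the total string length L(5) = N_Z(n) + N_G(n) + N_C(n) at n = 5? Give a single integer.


Step 0: N_Z=0, N_G=1, N_C=0, L=1
Step 1: N_Z=0, N_G=0, N_C=3, L=3
Step 2: N_Z=3, N_G=0, N_C=9, L=12
Step 3: N_Z=12, N_G=0, N_C=27, L=39
Step 4: N_Z=39, N_G=0, N_C=81, L=120
Step 5: N_Z=120, N_G=0, N_C=243, L=363

Answer: 363


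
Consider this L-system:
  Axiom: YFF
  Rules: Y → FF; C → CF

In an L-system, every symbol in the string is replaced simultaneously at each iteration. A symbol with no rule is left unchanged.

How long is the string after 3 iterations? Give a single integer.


Answer: 4

Derivation:
Step 0: length = 3
Step 1: length = 4
Step 2: length = 4
Step 3: length = 4
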